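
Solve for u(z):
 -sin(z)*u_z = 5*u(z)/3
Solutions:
 u(z) = C1*(cos(z) + 1)^(5/6)/(cos(z) - 1)^(5/6)


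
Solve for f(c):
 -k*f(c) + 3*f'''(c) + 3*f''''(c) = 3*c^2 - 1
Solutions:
 f(c) = C1*exp(c*Piecewise((-sqrt(-3^(2/3)*k^(1/3)/3 + 1/4)/2 - sqrt(3^(2/3)*k^(1/3)/3 + 1/2 + 1/(4*sqrt(-3^(2/3)*k^(1/3)/3 + 1/4)))/2 - 1/4, Eq(k, 0)), (-sqrt(-2*k/(9*(-k/48 + sqrt(k^3/729 + k^2/2304))^(1/3)) + 2*(-k/48 + sqrt(k^3/729 + k^2/2304))^(1/3) + 1/4)/2 - sqrt(2*k/(9*(-k/48 + sqrt(k^3/729 + k^2/2304))^(1/3)) - 2*(-k/48 + sqrt(k^3/729 + k^2/2304))^(1/3) + 1/2 + 1/(4*sqrt(-2*k/(9*(-k/48 + sqrt(k^3/729 + k^2/2304))^(1/3)) + 2*(-k/48 + sqrt(k^3/729 + k^2/2304))^(1/3) + 1/4)))/2 - 1/4, True))) + C2*exp(c*Piecewise((-sqrt(-3^(2/3)*k^(1/3)/3 + 1/4)/2 + sqrt(3^(2/3)*k^(1/3)/3 + 1/2 + 1/(4*sqrt(-3^(2/3)*k^(1/3)/3 + 1/4)))/2 - 1/4, Eq(k, 0)), (-sqrt(-2*k/(9*(-k/48 + sqrt(k^3/729 + k^2/2304))^(1/3)) + 2*(-k/48 + sqrt(k^3/729 + k^2/2304))^(1/3) + 1/4)/2 + sqrt(2*k/(9*(-k/48 + sqrt(k^3/729 + k^2/2304))^(1/3)) - 2*(-k/48 + sqrt(k^3/729 + k^2/2304))^(1/3) + 1/2 + 1/(4*sqrt(-2*k/(9*(-k/48 + sqrt(k^3/729 + k^2/2304))^(1/3)) + 2*(-k/48 + sqrt(k^3/729 + k^2/2304))^(1/3) + 1/4)))/2 - 1/4, True))) + C3*exp(c*Piecewise((sqrt(-3^(2/3)*k^(1/3)/3 + 1/4)/2 - sqrt(3^(2/3)*k^(1/3)/3 + 1/2 - 1/(4*sqrt(-3^(2/3)*k^(1/3)/3 + 1/4)))/2 - 1/4, Eq(k, 0)), (sqrt(-2*k/(9*(-k/48 + sqrt(k^3/729 + k^2/2304))^(1/3)) + 2*(-k/48 + sqrt(k^3/729 + k^2/2304))^(1/3) + 1/4)/2 - sqrt(2*k/(9*(-k/48 + sqrt(k^3/729 + k^2/2304))^(1/3)) - 2*(-k/48 + sqrt(k^3/729 + k^2/2304))^(1/3) + 1/2 - 1/(4*sqrt(-2*k/(9*(-k/48 + sqrt(k^3/729 + k^2/2304))^(1/3)) + 2*(-k/48 + sqrt(k^3/729 + k^2/2304))^(1/3) + 1/4)))/2 - 1/4, True))) + C4*exp(c*Piecewise((sqrt(-3^(2/3)*k^(1/3)/3 + 1/4)/2 + sqrt(3^(2/3)*k^(1/3)/3 + 1/2 - 1/(4*sqrt(-3^(2/3)*k^(1/3)/3 + 1/4)))/2 - 1/4, Eq(k, 0)), (sqrt(-2*k/(9*(-k/48 + sqrt(k^3/729 + k^2/2304))^(1/3)) + 2*(-k/48 + sqrt(k^3/729 + k^2/2304))^(1/3) + 1/4)/2 + sqrt(2*k/(9*(-k/48 + sqrt(k^3/729 + k^2/2304))^(1/3)) - 2*(-k/48 + sqrt(k^3/729 + k^2/2304))^(1/3) + 1/2 - 1/(4*sqrt(-2*k/(9*(-k/48 + sqrt(k^3/729 + k^2/2304))^(1/3)) + 2*(-k/48 + sqrt(k^3/729 + k^2/2304))^(1/3) + 1/4)))/2 - 1/4, True))) - 3*c^2/k + 1/k


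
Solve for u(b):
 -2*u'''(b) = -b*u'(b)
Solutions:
 u(b) = C1 + Integral(C2*airyai(2^(2/3)*b/2) + C3*airybi(2^(2/3)*b/2), b)


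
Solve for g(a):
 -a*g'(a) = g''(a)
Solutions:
 g(a) = C1 + C2*erf(sqrt(2)*a/2)


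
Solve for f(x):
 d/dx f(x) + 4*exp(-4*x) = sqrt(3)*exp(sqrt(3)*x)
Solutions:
 f(x) = C1 + exp(sqrt(3)*x) + exp(-4*x)


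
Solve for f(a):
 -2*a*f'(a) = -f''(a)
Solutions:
 f(a) = C1 + C2*erfi(a)


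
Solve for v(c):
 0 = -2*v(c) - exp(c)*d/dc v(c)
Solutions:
 v(c) = C1*exp(2*exp(-c))


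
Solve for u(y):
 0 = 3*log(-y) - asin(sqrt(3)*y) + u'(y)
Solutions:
 u(y) = C1 - 3*y*log(-y) + y*asin(sqrt(3)*y) + 3*y + sqrt(3)*sqrt(1 - 3*y^2)/3


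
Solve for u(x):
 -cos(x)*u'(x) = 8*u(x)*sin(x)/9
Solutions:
 u(x) = C1*cos(x)^(8/9)


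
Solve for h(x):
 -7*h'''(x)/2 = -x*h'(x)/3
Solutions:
 h(x) = C1 + Integral(C2*airyai(2^(1/3)*21^(2/3)*x/21) + C3*airybi(2^(1/3)*21^(2/3)*x/21), x)


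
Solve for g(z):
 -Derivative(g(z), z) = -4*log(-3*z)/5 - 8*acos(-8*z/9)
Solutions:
 g(z) = C1 + 4*z*log(-z)/5 + 8*z*acos(-8*z/9) - 4*z/5 + 4*z*log(3)/5 + sqrt(81 - 64*z^2)


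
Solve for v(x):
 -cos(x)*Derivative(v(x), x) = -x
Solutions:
 v(x) = C1 + Integral(x/cos(x), x)


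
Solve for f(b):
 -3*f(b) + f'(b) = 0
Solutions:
 f(b) = C1*exp(3*b)


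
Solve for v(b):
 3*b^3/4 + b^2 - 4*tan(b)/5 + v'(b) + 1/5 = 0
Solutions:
 v(b) = C1 - 3*b^4/16 - b^3/3 - b/5 - 4*log(cos(b))/5


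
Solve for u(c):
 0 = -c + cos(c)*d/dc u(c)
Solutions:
 u(c) = C1 + Integral(c/cos(c), c)


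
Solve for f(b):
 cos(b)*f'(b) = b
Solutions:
 f(b) = C1 + Integral(b/cos(b), b)


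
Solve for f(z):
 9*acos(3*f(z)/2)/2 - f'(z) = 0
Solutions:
 Integral(1/acos(3*_y/2), (_y, f(z))) = C1 + 9*z/2


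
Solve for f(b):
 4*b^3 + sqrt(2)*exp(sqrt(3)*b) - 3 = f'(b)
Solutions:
 f(b) = C1 + b^4 - 3*b + sqrt(6)*exp(sqrt(3)*b)/3


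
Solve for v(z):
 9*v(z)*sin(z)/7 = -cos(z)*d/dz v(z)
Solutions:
 v(z) = C1*cos(z)^(9/7)


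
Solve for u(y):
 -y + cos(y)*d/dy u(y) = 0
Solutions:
 u(y) = C1 + Integral(y/cos(y), y)


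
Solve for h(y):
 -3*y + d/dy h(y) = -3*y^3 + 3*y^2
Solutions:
 h(y) = C1 - 3*y^4/4 + y^3 + 3*y^2/2


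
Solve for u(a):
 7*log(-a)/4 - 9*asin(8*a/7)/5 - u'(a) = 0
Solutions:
 u(a) = C1 + 7*a*log(-a)/4 - 9*a*asin(8*a/7)/5 - 7*a/4 - 9*sqrt(49 - 64*a^2)/40


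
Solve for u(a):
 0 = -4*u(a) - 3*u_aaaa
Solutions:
 u(a) = (C1*sin(3^(3/4)*a/3) + C2*cos(3^(3/4)*a/3))*exp(-3^(3/4)*a/3) + (C3*sin(3^(3/4)*a/3) + C4*cos(3^(3/4)*a/3))*exp(3^(3/4)*a/3)


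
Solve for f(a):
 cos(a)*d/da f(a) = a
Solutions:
 f(a) = C1 + Integral(a/cos(a), a)


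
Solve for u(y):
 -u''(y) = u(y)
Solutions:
 u(y) = C1*sin(y) + C2*cos(y)


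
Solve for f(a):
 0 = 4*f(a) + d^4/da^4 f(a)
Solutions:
 f(a) = (C1*sin(a) + C2*cos(a))*exp(-a) + (C3*sin(a) + C4*cos(a))*exp(a)


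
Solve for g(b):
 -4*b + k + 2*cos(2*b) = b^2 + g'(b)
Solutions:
 g(b) = C1 - b^3/3 - 2*b^2 + b*k + sin(2*b)


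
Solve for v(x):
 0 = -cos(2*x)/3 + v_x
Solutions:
 v(x) = C1 + sin(2*x)/6


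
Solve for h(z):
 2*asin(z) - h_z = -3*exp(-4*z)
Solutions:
 h(z) = C1 + 2*z*asin(z) + 2*sqrt(1 - z^2) - 3*exp(-4*z)/4


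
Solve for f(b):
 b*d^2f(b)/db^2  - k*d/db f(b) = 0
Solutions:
 f(b) = C1 + b^(re(k) + 1)*(C2*sin(log(b)*Abs(im(k))) + C3*cos(log(b)*im(k)))


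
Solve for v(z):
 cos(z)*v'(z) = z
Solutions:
 v(z) = C1 + Integral(z/cos(z), z)


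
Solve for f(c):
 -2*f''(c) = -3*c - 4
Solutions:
 f(c) = C1 + C2*c + c^3/4 + c^2


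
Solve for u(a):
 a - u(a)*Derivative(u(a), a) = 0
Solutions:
 u(a) = -sqrt(C1 + a^2)
 u(a) = sqrt(C1 + a^2)


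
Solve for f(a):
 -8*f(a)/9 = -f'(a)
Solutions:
 f(a) = C1*exp(8*a/9)


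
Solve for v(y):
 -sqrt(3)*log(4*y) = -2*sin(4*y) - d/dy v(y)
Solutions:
 v(y) = C1 + sqrt(3)*y*(log(y) - 1) + 2*sqrt(3)*y*log(2) + cos(4*y)/2


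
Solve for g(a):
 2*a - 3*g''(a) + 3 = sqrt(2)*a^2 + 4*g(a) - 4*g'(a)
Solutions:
 g(a) = -sqrt(2)*a^2/4 - sqrt(2)*a/2 + a/2 + (C1*sin(2*sqrt(2)*a/3) + C2*cos(2*sqrt(2)*a/3))*exp(2*a/3) - sqrt(2)/8 + 5/4


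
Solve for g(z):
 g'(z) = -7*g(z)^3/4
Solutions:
 g(z) = -sqrt(2)*sqrt(-1/(C1 - 7*z))
 g(z) = sqrt(2)*sqrt(-1/(C1 - 7*z))


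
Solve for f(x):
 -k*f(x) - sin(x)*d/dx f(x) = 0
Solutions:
 f(x) = C1*exp(k*(-log(cos(x) - 1) + log(cos(x) + 1))/2)


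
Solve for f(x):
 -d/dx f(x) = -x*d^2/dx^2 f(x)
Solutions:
 f(x) = C1 + C2*x^2


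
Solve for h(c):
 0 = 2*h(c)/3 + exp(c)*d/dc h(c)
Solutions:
 h(c) = C1*exp(2*exp(-c)/3)


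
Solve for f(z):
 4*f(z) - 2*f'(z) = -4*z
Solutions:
 f(z) = C1*exp(2*z) - z - 1/2


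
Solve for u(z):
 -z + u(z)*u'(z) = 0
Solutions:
 u(z) = -sqrt(C1 + z^2)
 u(z) = sqrt(C1 + z^2)


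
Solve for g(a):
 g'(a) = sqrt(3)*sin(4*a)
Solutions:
 g(a) = C1 - sqrt(3)*cos(4*a)/4


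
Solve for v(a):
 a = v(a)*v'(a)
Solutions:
 v(a) = -sqrt(C1 + a^2)
 v(a) = sqrt(C1 + a^2)


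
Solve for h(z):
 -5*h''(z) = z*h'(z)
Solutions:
 h(z) = C1 + C2*erf(sqrt(10)*z/10)


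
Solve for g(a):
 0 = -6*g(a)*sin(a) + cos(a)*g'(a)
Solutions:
 g(a) = C1/cos(a)^6


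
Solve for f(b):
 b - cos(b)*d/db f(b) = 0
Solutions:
 f(b) = C1 + Integral(b/cos(b), b)


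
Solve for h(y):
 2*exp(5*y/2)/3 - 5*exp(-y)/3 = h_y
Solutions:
 h(y) = C1 + 4*exp(5*y/2)/15 + 5*exp(-y)/3


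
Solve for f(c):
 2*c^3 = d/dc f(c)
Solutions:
 f(c) = C1 + c^4/2


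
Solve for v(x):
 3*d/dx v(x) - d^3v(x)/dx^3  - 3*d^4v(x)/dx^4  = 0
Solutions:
 v(x) = C1 + C2*exp(-x*(2*2^(1/3)/(135*sqrt(29) + 727)^(1/3) + 4 + 2^(2/3)*(135*sqrt(29) + 727)^(1/3))/36)*sin(2^(1/3)*sqrt(3)*x*(-2^(1/3)*(135*sqrt(29) + 727)^(1/3) + 2/(135*sqrt(29) + 727)^(1/3))/36) + C3*exp(-x*(2*2^(1/3)/(135*sqrt(29) + 727)^(1/3) + 4 + 2^(2/3)*(135*sqrt(29) + 727)^(1/3))/36)*cos(2^(1/3)*sqrt(3)*x*(-2^(1/3)*(135*sqrt(29) + 727)^(1/3) + 2/(135*sqrt(29) + 727)^(1/3))/36) + C4*exp(x*(-2 + 2*2^(1/3)/(135*sqrt(29) + 727)^(1/3) + 2^(2/3)*(135*sqrt(29) + 727)^(1/3))/18)


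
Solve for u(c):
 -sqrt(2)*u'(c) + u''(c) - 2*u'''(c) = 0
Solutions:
 u(c) = C1 + (C2*sin(c*sqrt(-1 + 8*sqrt(2))/4) + C3*cos(c*sqrt(-1 + 8*sqrt(2))/4))*exp(c/4)


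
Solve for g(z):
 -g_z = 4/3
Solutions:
 g(z) = C1 - 4*z/3


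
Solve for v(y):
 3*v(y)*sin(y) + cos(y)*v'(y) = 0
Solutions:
 v(y) = C1*cos(y)^3


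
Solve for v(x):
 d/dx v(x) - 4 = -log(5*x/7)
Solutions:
 v(x) = C1 - x*log(x) + x*log(7/5) + 5*x


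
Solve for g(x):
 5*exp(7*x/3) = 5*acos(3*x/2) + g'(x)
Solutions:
 g(x) = C1 - 5*x*acos(3*x/2) + 5*sqrt(4 - 9*x^2)/3 + 15*exp(7*x/3)/7


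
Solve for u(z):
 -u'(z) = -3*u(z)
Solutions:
 u(z) = C1*exp(3*z)


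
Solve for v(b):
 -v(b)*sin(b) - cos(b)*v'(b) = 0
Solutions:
 v(b) = C1*cos(b)


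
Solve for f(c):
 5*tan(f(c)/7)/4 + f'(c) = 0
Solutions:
 f(c) = -7*asin(C1*exp(-5*c/28)) + 7*pi
 f(c) = 7*asin(C1*exp(-5*c/28))


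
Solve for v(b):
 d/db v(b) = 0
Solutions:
 v(b) = C1


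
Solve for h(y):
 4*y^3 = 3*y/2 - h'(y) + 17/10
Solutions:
 h(y) = C1 - y^4 + 3*y^2/4 + 17*y/10


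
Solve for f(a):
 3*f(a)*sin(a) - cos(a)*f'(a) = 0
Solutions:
 f(a) = C1/cos(a)^3


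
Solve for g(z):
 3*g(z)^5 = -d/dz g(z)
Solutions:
 g(z) = -I*(1/(C1 + 12*z))^(1/4)
 g(z) = I*(1/(C1 + 12*z))^(1/4)
 g(z) = -(1/(C1 + 12*z))^(1/4)
 g(z) = (1/(C1 + 12*z))^(1/4)


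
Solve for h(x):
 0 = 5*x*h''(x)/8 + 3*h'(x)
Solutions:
 h(x) = C1 + C2/x^(19/5)


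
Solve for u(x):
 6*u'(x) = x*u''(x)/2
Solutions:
 u(x) = C1 + C2*x^13


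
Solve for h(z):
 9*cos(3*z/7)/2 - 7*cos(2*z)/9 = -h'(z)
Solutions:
 h(z) = C1 - 21*sin(3*z/7)/2 + 7*sin(2*z)/18


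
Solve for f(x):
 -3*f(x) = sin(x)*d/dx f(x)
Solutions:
 f(x) = C1*(cos(x) + 1)^(3/2)/(cos(x) - 1)^(3/2)


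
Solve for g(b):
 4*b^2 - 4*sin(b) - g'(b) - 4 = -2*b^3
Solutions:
 g(b) = C1 + b^4/2 + 4*b^3/3 - 4*b + 4*cos(b)


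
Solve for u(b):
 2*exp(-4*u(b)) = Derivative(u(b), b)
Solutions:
 u(b) = log(-I*(C1 + 8*b)^(1/4))
 u(b) = log(I*(C1 + 8*b)^(1/4))
 u(b) = log(-(C1 + 8*b)^(1/4))
 u(b) = log(C1 + 8*b)/4


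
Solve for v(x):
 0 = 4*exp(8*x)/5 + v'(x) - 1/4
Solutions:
 v(x) = C1 + x/4 - exp(8*x)/10


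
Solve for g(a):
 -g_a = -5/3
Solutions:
 g(a) = C1 + 5*a/3


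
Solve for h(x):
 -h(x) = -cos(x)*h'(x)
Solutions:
 h(x) = C1*sqrt(sin(x) + 1)/sqrt(sin(x) - 1)


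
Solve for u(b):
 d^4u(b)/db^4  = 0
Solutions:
 u(b) = C1 + C2*b + C3*b^2 + C4*b^3


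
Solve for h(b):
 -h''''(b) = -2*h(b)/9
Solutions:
 h(b) = C1*exp(-2^(1/4)*sqrt(3)*b/3) + C2*exp(2^(1/4)*sqrt(3)*b/3) + C3*sin(2^(1/4)*sqrt(3)*b/3) + C4*cos(2^(1/4)*sqrt(3)*b/3)


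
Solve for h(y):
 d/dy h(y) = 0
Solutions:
 h(y) = C1


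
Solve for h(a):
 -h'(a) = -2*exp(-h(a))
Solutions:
 h(a) = log(C1 + 2*a)


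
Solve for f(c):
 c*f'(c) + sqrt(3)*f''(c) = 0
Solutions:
 f(c) = C1 + C2*erf(sqrt(2)*3^(3/4)*c/6)


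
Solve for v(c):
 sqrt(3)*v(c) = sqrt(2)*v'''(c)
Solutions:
 v(c) = C3*exp(2^(5/6)*3^(1/6)*c/2) + (C1*sin(2^(5/6)*3^(2/3)*c/4) + C2*cos(2^(5/6)*3^(2/3)*c/4))*exp(-2^(5/6)*3^(1/6)*c/4)


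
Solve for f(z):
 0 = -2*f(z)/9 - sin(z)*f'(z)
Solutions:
 f(z) = C1*(cos(z) + 1)^(1/9)/(cos(z) - 1)^(1/9)


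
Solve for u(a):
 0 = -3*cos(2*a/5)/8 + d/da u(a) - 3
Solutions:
 u(a) = C1 + 3*a + 15*sin(2*a/5)/16


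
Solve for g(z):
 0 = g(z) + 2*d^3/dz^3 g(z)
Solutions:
 g(z) = C3*exp(-2^(2/3)*z/2) + (C1*sin(2^(2/3)*sqrt(3)*z/4) + C2*cos(2^(2/3)*sqrt(3)*z/4))*exp(2^(2/3)*z/4)


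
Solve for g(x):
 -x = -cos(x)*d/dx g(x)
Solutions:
 g(x) = C1 + Integral(x/cos(x), x)


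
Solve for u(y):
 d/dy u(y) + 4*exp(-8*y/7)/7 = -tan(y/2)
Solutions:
 u(y) = C1 - log(tan(y/2)^2 + 1) + exp(-8*y/7)/2


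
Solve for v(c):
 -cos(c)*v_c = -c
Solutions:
 v(c) = C1 + Integral(c/cos(c), c)


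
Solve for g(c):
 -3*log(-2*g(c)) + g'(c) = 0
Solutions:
 -Integral(1/(log(-_y) + log(2)), (_y, g(c)))/3 = C1 - c


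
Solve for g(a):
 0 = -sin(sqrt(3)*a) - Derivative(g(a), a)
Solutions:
 g(a) = C1 + sqrt(3)*cos(sqrt(3)*a)/3


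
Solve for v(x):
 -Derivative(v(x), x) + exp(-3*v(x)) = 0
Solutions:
 v(x) = log(C1 + 3*x)/3
 v(x) = log((-3^(1/3) - 3^(5/6)*I)*(C1 + x)^(1/3)/2)
 v(x) = log((-3^(1/3) + 3^(5/6)*I)*(C1 + x)^(1/3)/2)


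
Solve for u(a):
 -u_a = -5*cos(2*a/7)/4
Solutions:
 u(a) = C1 + 35*sin(2*a/7)/8


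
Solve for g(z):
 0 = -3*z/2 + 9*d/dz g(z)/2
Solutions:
 g(z) = C1 + z^2/6


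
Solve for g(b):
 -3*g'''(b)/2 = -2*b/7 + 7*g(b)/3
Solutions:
 g(b) = C3*exp(-42^(1/3)*b/3) + 6*b/49 + (C1*sin(14^(1/3)*3^(5/6)*b/6) + C2*cos(14^(1/3)*3^(5/6)*b/6))*exp(42^(1/3)*b/6)


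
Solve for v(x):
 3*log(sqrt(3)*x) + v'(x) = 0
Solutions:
 v(x) = C1 - 3*x*log(x) - 3*x*log(3)/2 + 3*x


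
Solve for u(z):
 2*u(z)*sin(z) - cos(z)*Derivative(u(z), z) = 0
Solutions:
 u(z) = C1/cos(z)^2


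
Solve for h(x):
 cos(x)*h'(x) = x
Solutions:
 h(x) = C1 + Integral(x/cos(x), x)


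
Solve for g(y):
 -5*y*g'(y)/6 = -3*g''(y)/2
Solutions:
 g(y) = C1 + C2*erfi(sqrt(10)*y/6)


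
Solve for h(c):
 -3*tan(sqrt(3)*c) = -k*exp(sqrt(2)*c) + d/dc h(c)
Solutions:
 h(c) = C1 + sqrt(2)*k*exp(sqrt(2)*c)/2 + sqrt(3)*log(cos(sqrt(3)*c))


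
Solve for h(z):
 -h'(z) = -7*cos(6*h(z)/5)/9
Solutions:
 -7*z/9 - 5*log(sin(6*h(z)/5) - 1)/12 + 5*log(sin(6*h(z)/5) + 1)/12 = C1


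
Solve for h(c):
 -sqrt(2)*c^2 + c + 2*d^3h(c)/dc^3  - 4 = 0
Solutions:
 h(c) = C1 + C2*c + C3*c^2 + sqrt(2)*c^5/120 - c^4/48 + c^3/3


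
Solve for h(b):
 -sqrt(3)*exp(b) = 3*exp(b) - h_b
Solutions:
 h(b) = C1 + sqrt(3)*exp(b) + 3*exp(b)


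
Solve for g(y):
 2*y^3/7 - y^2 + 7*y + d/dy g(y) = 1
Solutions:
 g(y) = C1 - y^4/14 + y^3/3 - 7*y^2/2 + y


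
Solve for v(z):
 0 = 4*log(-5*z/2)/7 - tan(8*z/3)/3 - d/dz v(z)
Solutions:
 v(z) = C1 + 4*z*log(-z)/7 - 4*z/7 - 4*z*log(2)/7 + 4*z*log(5)/7 + log(cos(8*z/3))/8


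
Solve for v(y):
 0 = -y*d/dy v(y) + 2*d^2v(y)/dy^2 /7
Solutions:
 v(y) = C1 + C2*erfi(sqrt(7)*y/2)


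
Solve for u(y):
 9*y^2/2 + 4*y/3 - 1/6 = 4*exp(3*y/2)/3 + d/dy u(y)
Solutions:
 u(y) = C1 + 3*y^3/2 + 2*y^2/3 - y/6 - 8*exp(3*y/2)/9


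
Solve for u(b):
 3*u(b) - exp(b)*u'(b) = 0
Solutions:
 u(b) = C1*exp(-3*exp(-b))


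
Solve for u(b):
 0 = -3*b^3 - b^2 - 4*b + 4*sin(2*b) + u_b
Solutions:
 u(b) = C1 + 3*b^4/4 + b^3/3 + 2*b^2 + 2*cos(2*b)


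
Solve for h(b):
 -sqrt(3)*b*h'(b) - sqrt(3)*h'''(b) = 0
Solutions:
 h(b) = C1 + Integral(C2*airyai(-b) + C3*airybi(-b), b)


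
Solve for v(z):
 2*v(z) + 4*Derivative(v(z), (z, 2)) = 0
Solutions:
 v(z) = C1*sin(sqrt(2)*z/2) + C2*cos(sqrt(2)*z/2)


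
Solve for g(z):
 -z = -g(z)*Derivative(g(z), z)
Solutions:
 g(z) = -sqrt(C1 + z^2)
 g(z) = sqrt(C1 + z^2)


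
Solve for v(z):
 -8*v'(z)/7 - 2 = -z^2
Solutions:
 v(z) = C1 + 7*z^3/24 - 7*z/4


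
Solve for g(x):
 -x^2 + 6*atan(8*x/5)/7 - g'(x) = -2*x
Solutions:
 g(x) = C1 - x^3/3 + x^2 + 6*x*atan(8*x/5)/7 - 15*log(64*x^2 + 25)/56


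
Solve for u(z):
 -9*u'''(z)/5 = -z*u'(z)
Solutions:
 u(z) = C1 + Integral(C2*airyai(15^(1/3)*z/3) + C3*airybi(15^(1/3)*z/3), z)


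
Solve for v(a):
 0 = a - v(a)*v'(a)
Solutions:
 v(a) = -sqrt(C1 + a^2)
 v(a) = sqrt(C1 + a^2)


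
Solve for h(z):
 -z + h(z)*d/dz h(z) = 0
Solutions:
 h(z) = -sqrt(C1 + z^2)
 h(z) = sqrt(C1 + z^2)


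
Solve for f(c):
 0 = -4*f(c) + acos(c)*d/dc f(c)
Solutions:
 f(c) = C1*exp(4*Integral(1/acos(c), c))


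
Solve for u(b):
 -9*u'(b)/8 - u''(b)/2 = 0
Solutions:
 u(b) = C1 + C2*exp(-9*b/4)


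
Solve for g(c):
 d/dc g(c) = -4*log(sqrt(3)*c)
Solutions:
 g(c) = C1 - 4*c*log(c) - c*log(9) + 4*c


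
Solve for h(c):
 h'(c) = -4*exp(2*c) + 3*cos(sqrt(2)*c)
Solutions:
 h(c) = C1 - 2*exp(2*c) + 3*sqrt(2)*sin(sqrt(2)*c)/2


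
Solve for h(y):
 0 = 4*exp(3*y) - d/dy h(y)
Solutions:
 h(y) = C1 + 4*exp(3*y)/3


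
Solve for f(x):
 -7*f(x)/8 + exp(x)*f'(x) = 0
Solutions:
 f(x) = C1*exp(-7*exp(-x)/8)


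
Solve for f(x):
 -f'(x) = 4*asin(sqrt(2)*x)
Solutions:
 f(x) = C1 - 4*x*asin(sqrt(2)*x) - 2*sqrt(2)*sqrt(1 - 2*x^2)


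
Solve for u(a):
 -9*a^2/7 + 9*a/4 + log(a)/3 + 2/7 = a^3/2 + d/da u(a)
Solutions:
 u(a) = C1 - a^4/8 - 3*a^3/7 + 9*a^2/8 + a*log(a)/3 - a/21


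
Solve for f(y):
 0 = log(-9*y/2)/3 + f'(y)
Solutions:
 f(y) = C1 - y*log(-y)/3 + y*(-2*log(3) + log(2) + 1)/3


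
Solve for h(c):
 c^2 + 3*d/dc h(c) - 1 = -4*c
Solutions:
 h(c) = C1 - c^3/9 - 2*c^2/3 + c/3


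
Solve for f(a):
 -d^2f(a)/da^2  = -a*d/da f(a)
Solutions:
 f(a) = C1 + C2*erfi(sqrt(2)*a/2)


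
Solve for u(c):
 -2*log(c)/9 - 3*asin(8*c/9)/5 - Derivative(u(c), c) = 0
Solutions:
 u(c) = C1 - 2*c*log(c)/9 - 3*c*asin(8*c/9)/5 + 2*c/9 - 3*sqrt(81 - 64*c^2)/40


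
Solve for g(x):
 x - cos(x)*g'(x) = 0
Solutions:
 g(x) = C1 + Integral(x/cos(x), x)


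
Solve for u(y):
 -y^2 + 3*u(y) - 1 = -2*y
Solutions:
 u(y) = y^2/3 - 2*y/3 + 1/3


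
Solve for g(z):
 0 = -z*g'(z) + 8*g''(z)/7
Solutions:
 g(z) = C1 + C2*erfi(sqrt(7)*z/4)


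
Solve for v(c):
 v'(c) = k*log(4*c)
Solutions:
 v(c) = C1 + c*k*log(c) - c*k + c*k*log(4)


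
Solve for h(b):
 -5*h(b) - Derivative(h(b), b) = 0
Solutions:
 h(b) = C1*exp(-5*b)


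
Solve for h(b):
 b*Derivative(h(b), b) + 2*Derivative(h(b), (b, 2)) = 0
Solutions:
 h(b) = C1 + C2*erf(b/2)


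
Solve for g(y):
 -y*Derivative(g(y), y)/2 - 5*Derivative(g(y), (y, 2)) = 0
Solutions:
 g(y) = C1 + C2*erf(sqrt(5)*y/10)


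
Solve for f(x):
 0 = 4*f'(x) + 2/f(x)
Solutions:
 f(x) = -sqrt(C1 - x)
 f(x) = sqrt(C1 - x)


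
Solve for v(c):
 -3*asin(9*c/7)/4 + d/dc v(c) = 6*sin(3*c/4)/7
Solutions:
 v(c) = C1 + 3*c*asin(9*c/7)/4 + sqrt(49 - 81*c^2)/12 - 8*cos(3*c/4)/7


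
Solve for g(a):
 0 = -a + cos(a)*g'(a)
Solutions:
 g(a) = C1 + Integral(a/cos(a), a)


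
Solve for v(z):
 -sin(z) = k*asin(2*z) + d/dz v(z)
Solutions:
 v(z) = C1 - k*(z*asin(2*z) + sqrt(1 - 4*z^2)/2) + cos(z)


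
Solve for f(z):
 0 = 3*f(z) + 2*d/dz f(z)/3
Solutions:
 f(z) = C1*exp(-9*z/2)


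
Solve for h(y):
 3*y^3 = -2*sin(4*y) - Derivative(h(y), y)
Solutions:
 h(y) = C1 - 3*y^4/4 + cos(4*y)/2


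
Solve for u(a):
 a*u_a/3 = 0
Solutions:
 u(a) = C1


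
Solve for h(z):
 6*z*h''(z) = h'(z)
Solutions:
 h(z) = C1 + C2*z^(7/6)


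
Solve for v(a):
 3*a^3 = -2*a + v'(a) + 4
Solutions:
 v(a) = C1 + 3*a^4/4 + a^2 - 4*a


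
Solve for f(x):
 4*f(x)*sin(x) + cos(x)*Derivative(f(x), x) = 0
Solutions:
 f(x) = C1*cos(x)^4


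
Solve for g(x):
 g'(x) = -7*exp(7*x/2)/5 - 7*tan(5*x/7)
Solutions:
 g(x) = C1 - 2*exp(7*x/2)/5 + 49*log(cos(5*x/7))/5


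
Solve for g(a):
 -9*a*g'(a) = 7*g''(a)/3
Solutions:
 g(a) = C1 + C2*erf(3*sqrt(42)*a/14)


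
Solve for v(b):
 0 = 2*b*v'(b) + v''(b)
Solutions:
 v(b) = C1 + C2*erf(b)


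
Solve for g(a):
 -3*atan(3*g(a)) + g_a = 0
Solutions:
 Integral(1/atan(3*_y), (_y, g(a))) = C1 + 3*a


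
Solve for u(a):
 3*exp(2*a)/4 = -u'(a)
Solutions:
 u(a) = C1 - 3*exp(2*a)/8


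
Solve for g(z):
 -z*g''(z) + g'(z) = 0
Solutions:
 g(z) = C1 + C2*z^2


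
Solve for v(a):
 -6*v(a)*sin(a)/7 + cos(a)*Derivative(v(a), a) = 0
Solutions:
 v(a) = C1/cos(a)^(6/7)


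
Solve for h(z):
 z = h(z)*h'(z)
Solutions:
 h(z) = -sqrt(C1 + z^2)
 h(z) = sqrt(C1 + z^2)


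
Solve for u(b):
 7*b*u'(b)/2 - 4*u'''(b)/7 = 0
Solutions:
 u(b) = C1 + Integral(C2*airyai(7^(2/3)*b/2) + C3*airybi(7^(2/3)*b/2), b)


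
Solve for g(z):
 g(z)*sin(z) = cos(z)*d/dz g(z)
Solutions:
 g(z) = C1/cos(z)


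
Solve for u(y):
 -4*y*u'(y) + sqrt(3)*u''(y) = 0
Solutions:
 u(y) = C1 + C2*erfi(sqrt(2)*3^(3/4)*y/3)


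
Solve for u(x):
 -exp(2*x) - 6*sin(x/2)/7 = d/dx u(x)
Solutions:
 u(x) = C1 - exp(2*x)/2 + 12*cos(x/2)/7


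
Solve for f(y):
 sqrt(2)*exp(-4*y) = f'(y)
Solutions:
 f(y) = C1 - sqrt(2)*exp(-4*y)/4


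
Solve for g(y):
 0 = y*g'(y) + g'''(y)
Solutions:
 g(y) = C1 + Integral(C2*airyai(-y) + C3*airybi(-y), y)


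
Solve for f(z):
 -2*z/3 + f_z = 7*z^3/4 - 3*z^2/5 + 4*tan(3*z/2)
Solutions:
 f(z) = C1 + 7*z^4/16 - z^3/5 + z^2/3 - 8*log(cos(3*z/2))/3


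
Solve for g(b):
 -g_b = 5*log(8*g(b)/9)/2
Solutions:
 2*Integral(1/(log(_y) - 2*log(3) + 3*log(2)), (_y, g(b)))/5 = C1 - b


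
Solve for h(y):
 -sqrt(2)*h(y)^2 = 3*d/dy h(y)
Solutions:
 h(y) = 3/(C1 + sqrt(2)*y)


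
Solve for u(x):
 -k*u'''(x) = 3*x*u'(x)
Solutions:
 u(x) = C1 + Integral(C2*airyai(3^(1/3)*x*(-1/k)^(1/3)) + C3*airybi(3^(1/3)*x*(-1/k)^(1/3)), x)


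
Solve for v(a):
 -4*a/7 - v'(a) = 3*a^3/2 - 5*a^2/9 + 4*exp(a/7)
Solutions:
 v(a) = C1 - 3*a^4/8 + 5*a^3/27 - 2*a^2/7 - 28*exp(a/7)


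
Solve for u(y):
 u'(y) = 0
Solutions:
 u(y) = C1


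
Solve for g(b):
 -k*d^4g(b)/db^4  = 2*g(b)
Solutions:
 g(b) = C1*exp(-2^(1/4)*b*(-1/k)^(1/4)) + C2*exp(2^(1/4)*b*(-1/k)^(1/4)) + C3*exp(-2^(1/4)*I*b*(-1/k)^(1/4)) + C4*exp(2^(1/4)*I*b*(-1/k)^(1/4))


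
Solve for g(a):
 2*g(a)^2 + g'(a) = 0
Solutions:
 g(a) = 1/(C1 + 2*a)


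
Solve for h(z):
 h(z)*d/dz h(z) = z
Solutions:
 h(z) = -sqrt(C1 + z^2)
 h(z) = sqrt(C1 + z^2)


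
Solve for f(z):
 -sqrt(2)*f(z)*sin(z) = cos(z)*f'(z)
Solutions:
 f(z) = C1*cos(z)^(sqrt(2))


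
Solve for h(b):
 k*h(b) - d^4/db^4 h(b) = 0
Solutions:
 h(b) = C1*exp(-b*k^(1/4)) + C2*exp(b*k^(1/4)) + C3*exp(-I*b*k^(1/4)) + C4*exp(I*b*k^(1/4))


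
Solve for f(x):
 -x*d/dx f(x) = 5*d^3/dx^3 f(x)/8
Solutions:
 f(x) = C1 + Integral(C2*airyai(-2*5^(2/3)*x/5) + C3*airybi(-2*5^(2/3)*x/5), x)


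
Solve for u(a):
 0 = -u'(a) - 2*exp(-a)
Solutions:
 u(a) = C1 + 2*exp(-a)


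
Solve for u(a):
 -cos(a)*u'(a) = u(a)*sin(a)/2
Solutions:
 u(a) = C1*sqrt(cos(a))


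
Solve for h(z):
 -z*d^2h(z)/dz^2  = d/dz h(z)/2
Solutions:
 h(z) = C1 + C2*sqrt(z)


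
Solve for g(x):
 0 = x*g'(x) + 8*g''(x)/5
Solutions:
 g(x) = C1 + C2*erf(sqrt(5)*x/4)


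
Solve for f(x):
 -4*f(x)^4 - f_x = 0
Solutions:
 f(x) = (-3^(2/3) - 3*3^(1/6)*I)*(1/(C1 + 4*x))^(1/3)/6
 f(x) = (-3^(2/3) + 3*3^(1/6)*I)*(1/(C1 + 4*x))^(1/3)/6
 f(x) = (1/(C1 + 12*x))^(1/3)


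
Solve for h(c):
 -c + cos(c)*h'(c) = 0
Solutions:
 h(c) = C1 + Integral(c/cos(c), c)


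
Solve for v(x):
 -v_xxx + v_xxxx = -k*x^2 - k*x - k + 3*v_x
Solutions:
 v(x) = C1 + C2*exp(x*(-2^(2/3)*(9*sqrt(85) + 83)^(1/3) - 2*2^(1/3)/(9*sqrt(85) + 83)^(1/3) + 4)/12)*sin(2^(1/3)*sqrt(3)*x*(-2^(1/3)*(9*sqrt(85) + 83)^(1/3) + 2/(9*sqrt(85) + 83)^(1/3))/12) + C3*exp(x*(-2^(2/3)*(9*sqrt(85) + 83)^(1/3) - 2*2^(1/3)/(9*sqrt(85) + 83)^(1/3) + 4)/12)*cos(2^(1/3)*sqrt(3)*x*(-2^(1/3)*(9*sqrt(85) + 83)^(1/3) + 2/(9*sqrt(85) + 83)^(1/3))/12) + C4*exp(x*(2*2^(1/3)/(9*sqrt(85) + 83)^(1/3) + 2 + 2^(2/3)*(9*sqrt(85) + 83)^(1/3))/6) + k*x^3/9 + k*x^2/6 + k*x/9


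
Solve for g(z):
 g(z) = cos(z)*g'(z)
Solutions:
 g(z) = C1*sqrt(sin(z) + 1)/sqrt(sin(z) - 1)


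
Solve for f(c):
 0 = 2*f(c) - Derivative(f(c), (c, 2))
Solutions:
 f(c) = C1*exp(-sqrt(2)*c) + C2*exp(sqrt(2)*c)


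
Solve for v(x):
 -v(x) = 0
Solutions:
 v(x) = 0


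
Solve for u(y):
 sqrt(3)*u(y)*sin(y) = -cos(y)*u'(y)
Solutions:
 u(y) = C1*cos(y)^(sqrt(3))


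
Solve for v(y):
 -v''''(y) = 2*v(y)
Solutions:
 v(y) = (C1*sin(2^(3/4)*y/2) + C2*cos(2^(3/4)*y/2))*exp(-2^(3/4)*y/2) + (C3*sin(2^(3/4)*y/2) + C4*cos(2^(3/4)*y/2))*exp(2^(3/4)*y/2)


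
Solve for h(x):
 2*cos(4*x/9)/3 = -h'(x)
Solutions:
 h(x) = C1 - 3*sin(4*x/9)/2


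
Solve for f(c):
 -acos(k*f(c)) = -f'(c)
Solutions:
 Integral(1/acos(_y*k), (_y, f(c))) = C1 + c


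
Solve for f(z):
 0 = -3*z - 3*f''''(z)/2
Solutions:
 f(z) = C1 + C2*z + C3*z^2 + C4*z^3 - z^5/60


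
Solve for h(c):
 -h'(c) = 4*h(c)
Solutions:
 h(c) = C1*exp(-4*c)


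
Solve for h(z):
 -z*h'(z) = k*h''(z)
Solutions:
 h(z) = C1 + C2*sqrt(k)*erf(sqrt(2)*z*sqrt(1/k)/2)


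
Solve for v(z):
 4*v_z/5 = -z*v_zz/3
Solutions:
 v(z) = C1 + C2/z^(7/5)


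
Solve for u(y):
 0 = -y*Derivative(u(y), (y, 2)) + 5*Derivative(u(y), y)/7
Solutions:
 u(y) = C1 + C2*y^(12/7)


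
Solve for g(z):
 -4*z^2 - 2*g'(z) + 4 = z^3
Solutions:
 g(z) = C1 - z^4/8 - 2*z^3/3 + 2*z


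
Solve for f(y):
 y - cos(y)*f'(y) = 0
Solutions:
 f(y) = C1 + Integral(y/cos(y), y)


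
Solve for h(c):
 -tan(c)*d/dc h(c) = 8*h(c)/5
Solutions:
 h(c) = C1/sin(c)^(8/5)


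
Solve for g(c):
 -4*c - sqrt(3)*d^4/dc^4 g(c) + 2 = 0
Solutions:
 g(c) = C1 + C2*c + C3*c^2 + C4*c^3 - sqrt(3)*c^5/90 + sqrt(3)*c^4/36


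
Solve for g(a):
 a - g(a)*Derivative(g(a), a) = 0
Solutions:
 g(a) = -sqrt(C1 + a^2)
 g(a) = sqrt(C1 + a^2)


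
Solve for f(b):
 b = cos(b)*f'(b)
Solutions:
 f(b) = C1 + Integral(b/cos(b), b)


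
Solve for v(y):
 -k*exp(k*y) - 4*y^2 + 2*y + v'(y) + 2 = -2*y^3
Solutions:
 v(y) = C1 - y^4/2 + 4*y^3/3 - y^2 - 2*y + exp(k*y)


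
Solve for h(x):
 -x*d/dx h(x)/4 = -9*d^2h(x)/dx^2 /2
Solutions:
 h(x) = C1 + C2*erfi(x/6)


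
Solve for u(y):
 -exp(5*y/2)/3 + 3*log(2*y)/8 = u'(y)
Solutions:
 u(y) = C1 + 3*y*log(y)/8 + 3*y*(-1 + log(2))/8 - 2*exp(5*y/2)/15


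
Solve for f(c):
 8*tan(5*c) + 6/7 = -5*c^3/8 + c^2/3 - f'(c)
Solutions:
 f(c) = C1 - 5*c^4/32 + c^3/9 - 6*c/7 + 8*log(cos(5*c))/5


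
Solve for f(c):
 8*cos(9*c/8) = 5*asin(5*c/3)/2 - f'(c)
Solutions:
 f(c) = C1 + 5*c*asin(5*c/3)/2 + sqrt(9 - 25*c^2)/2 - 64*sin(9*c/8)/9


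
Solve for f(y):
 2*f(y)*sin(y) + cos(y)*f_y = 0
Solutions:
 f(y) = C1*cos(y)^2


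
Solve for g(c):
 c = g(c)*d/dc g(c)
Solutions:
 g(c) = -sqrt(C1 + c^2)
 g(c) = sqrt(C1 + c^2)


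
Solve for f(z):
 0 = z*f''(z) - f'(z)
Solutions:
 f(z) = C1 + C2*z^2


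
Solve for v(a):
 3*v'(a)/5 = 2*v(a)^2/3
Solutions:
 v(a) = -9/(C1 + 10*a)


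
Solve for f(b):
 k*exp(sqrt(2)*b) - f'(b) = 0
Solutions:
 f(b) = C1 + sqrt(2)*k*exp(sqrt(2)*b)/2


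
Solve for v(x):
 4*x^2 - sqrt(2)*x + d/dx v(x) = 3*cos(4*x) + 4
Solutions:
 v(x) = C1 - 4*x^3/3 + sqrt(2)*x^2/2 + 4*x + 3*sin(4*x)/4


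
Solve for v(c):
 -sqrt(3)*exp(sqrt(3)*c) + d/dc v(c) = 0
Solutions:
 v(c) = C1 + exp(sqrt(3)*c)


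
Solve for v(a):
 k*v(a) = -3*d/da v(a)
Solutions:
 v(a) = C1*exp(-a*k/3)


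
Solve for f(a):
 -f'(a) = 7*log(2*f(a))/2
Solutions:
 2*Integral(1/(log(_y) + log(2)), (_y, f(a)))/7 = C1 - a


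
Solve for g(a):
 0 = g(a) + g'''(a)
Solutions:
 g(a) = C3*exp(-a) + (C1*sin(sqrt(3)*a/2) + C2*cos(sqrt(3)*a/2))*exp(a/2)


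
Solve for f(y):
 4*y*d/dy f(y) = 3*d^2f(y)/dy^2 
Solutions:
 f(y) = C1 + C2*erfi(sqrt(6)*y/3)


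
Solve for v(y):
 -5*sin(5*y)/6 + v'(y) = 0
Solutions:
 v(y) = C1 - cos(5*y)/6


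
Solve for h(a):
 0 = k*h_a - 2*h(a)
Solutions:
 h(a) = C1*exp(2*a/k)


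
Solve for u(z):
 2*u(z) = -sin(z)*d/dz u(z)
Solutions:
 u(z) = C1*(cos(z) + 1)/(cos(z) - 1)


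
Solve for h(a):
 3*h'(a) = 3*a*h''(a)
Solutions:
 h(a) = C1 + C2*a^2


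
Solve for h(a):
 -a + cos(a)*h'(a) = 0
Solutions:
 h(a) = C1 + Integral(a/cos(a), a)


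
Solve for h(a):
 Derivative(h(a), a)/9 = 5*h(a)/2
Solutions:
 h(a) = C1*exp(45*a/2)


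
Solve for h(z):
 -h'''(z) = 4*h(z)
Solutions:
 h(z) = C3*exp(-2^(2/3)*z) + (C1*sin(2^(2/3)*sqrt(3)*z/2) + C2*cos(2^(2/3)*sqrt(3)*z/2))*exp(2^(2/3)*z/2)


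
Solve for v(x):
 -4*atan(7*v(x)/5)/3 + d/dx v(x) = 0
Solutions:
 Integral(1/atan(7*_y/5), (_y, v(x))) = C1 + 4*x/3


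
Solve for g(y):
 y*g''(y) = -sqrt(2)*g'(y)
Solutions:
 g(y) = C1 + C2*y^(1 - sqrt(2))


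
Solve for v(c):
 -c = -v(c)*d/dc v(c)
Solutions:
 v(c) = -sqrt(C1 + c^2)
 v(c) = sqrt(C1 + c^2)


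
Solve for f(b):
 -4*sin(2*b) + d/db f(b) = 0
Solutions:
 f(b) = C1 - 2*cos(2*b)


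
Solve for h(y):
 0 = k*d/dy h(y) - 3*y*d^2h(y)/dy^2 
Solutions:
 h(y) = C1 + y^(re(k)/3 + 1)*(C2*sin(log(y)*Abs(im(k))/3) + C3*cos(log(y)*im(k)/3))


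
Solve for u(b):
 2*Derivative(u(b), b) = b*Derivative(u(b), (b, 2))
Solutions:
 u(b) = C1 + C2*b^3


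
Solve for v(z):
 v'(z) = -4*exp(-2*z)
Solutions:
 v(z) = C1 + 2*exp(-2*z)


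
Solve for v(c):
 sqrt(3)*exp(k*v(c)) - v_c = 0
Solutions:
 v(c) = Piecewise((log(-1/(C1*k + sqrt(3)*c*k))/k, Ne(k, 0)), (nan, True))
 v(c) = Piecewise((C1 + sqrt(3)*c, Eq(k, 0)), (nan, True))


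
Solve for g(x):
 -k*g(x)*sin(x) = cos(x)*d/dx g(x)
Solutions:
 g(x) = C1*exp(k*log(cos(x)))


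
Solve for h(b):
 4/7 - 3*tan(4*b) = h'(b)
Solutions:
 h(b) = C1 + 4*b/7 + 3*log(cos(4*b))/4


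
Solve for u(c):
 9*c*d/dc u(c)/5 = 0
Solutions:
 u(c) = C1


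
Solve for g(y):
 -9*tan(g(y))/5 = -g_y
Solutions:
 g(y) = pi - asin(C1*exp(9*y/5))
 g(y) = asin(C1*exp(9*y/5))


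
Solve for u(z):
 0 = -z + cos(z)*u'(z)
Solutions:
 u(z) = C1 + Integral(z/cos(z), z)


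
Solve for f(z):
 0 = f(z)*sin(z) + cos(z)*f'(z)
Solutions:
 f(z) = C1*cos(z)


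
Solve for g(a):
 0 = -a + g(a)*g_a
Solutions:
 g(a) = -sqrt(C1 + a^2)
 g(a) = sqrt(C1 + a^2)


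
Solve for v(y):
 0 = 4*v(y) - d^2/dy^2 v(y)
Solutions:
 v(y) = C1*exp(-2*y) + C2*exp(2*y)


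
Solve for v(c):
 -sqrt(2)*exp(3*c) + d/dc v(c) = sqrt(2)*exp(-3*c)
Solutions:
 v(c) = C1 + 2*sqrt(2)*sinh(3*c)/3


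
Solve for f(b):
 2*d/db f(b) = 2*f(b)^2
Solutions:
 f(b) = -1/(C1 + b)


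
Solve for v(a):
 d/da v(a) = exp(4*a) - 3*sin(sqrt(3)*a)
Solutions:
 v(a) = C1 + exp(4*a)/4 + sqrt(3)*cos(sqrt(3)*a)


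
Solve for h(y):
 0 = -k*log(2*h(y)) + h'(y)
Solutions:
 Integral(1/(log(_y) + log(2)), (_y, h(y))) = C1 + k*y


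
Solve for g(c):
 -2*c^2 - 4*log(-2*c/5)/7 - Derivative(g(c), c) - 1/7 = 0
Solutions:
 g(c) = C1 - 2*c^3/3 - 4*c*log(-c)/7 + c*(-4*log(2) + 3 + 4*log(5))/7


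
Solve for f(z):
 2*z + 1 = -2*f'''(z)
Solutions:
 f(z) = C1 + C2*z + C3*z^2 - z^4/24 - z^3/12


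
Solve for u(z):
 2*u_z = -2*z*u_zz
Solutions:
 u(z) = C1 + C2*log(z)


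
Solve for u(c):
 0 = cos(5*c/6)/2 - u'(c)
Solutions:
 u(c) = C1 + 3*sin(5*c/6)/5


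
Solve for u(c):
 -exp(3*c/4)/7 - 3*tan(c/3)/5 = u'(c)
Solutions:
 u(c) = C1 - 4*exp(3*c/4)/21 + 9*log(cos(c/3))/5


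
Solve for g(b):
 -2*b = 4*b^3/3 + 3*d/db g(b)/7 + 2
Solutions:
 g(b) = C1 - 7*b^4/9 - 7*b^2/3 - 14*b/3


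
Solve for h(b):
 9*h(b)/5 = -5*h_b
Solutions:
 h(b) = C1*exp(-9*b/25)


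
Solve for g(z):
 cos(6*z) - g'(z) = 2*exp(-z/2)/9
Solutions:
 g(z) = C1 + sin(6*z)/6 + 4*exp(-z/2)/9


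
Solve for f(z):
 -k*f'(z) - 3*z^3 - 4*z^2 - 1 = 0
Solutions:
 f(z) = C1 - 3*z^4/(4*k) - 4*z^3/(3*k) - z/k


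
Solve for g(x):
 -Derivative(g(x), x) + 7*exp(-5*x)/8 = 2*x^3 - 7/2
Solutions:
 g(x) = C1 - x^4/2 + 7*x/2 - 7*exp(-5*x)/40


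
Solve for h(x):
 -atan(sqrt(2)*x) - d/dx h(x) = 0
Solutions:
 h(x) = C1 - x*atan(sqrt(2)*x) + sqrt(2)*log(2*x^2 + 1)/4


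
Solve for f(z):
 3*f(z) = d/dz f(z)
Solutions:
 f(z) = C1*exp(3*z)


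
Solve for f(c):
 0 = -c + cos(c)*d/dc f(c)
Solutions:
 f(c) = C1 + Integral(c/cos(c), c)


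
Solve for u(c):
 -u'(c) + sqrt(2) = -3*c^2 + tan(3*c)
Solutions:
 u(c) = C1 + c^3 + sqrt(2)*c + log(cos(3*c))/3


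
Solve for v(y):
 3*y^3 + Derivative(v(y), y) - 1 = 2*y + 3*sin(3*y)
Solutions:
 v(y) = C1 - 3*y^4/4 + y^2 + y - cos(3*y)


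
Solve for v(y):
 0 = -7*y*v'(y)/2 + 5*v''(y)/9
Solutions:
 v(y) = C1 + C2*erfi(3*sqrt(35)*y/10)


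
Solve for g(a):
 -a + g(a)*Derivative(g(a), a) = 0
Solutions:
 g(a) = -sqrt(C1 + a^2)
 g(a) = sqrt(C1 + a^2)


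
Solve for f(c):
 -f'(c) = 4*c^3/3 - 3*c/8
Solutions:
 f(c) = C1 - c^4/3 + 3*c^2/16


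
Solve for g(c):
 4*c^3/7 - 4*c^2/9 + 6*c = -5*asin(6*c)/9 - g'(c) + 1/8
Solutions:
 g(c) = C1 - c^4/7 + 4*c^3/27 - 3*c^2 - 5*c*asin(6*c)/9 + c/8 - 5*sqrt(1 - 36*c^2)/54


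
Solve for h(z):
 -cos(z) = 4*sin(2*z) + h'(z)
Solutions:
 h(z) = C1 - 4*sin(z)^2 - sin(z)


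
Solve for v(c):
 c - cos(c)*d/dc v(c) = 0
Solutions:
 v(c) = C1 + Integral(c/cos(c), c)


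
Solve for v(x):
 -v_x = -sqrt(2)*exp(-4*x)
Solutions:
 v(x) = C1 - sqrt(2)*exp(-4*x)/4


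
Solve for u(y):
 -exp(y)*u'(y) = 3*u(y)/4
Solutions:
 u(y) = C1*exp(3*exp(-y)/4)


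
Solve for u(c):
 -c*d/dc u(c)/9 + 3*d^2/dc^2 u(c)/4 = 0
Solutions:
 u(c) = C1 + C2*erfi(sqrt(6)*c/9)


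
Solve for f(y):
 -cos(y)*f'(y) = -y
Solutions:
 f(y) = C1 + Integral(y/cos(y), y)


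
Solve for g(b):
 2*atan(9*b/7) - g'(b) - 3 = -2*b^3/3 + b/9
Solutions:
 g(b) = C1 + b^4/6 - b^2/18 + 2*b*atan(9*b/7) - 3*b - 7*log(81*b^2 + 49)/9


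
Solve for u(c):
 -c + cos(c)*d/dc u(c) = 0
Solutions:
 u(c) = C1 + Integral(c/cos(c), c)


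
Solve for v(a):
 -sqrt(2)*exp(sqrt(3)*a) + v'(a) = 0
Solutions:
 v(a) = C1 + sqrt(6)*exp(sqrt(3)*a)/3


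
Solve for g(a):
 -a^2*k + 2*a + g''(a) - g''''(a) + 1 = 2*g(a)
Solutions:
 g(a) = -a^2*k/2 + a - k/2 + (C1*sin(2^(1/4)*a*sin(atan(sqrt(7))/2)) + C2*cos(2^(1/4)*a*sin(atan(sqrt(7))/2)))*exp(-2^(1/4)*a*cos(atan(sqrt(7))/2)) + (C3*sin(2^(1/4)*a*sin(atan(sqrt(7))/2)) + C4*cos(2^(1/4)*a*sin(atan(sqrt(7))/2)))*exp(2^(1/4)*a*cos(atan(sqrt(7))/2)) + 1/2


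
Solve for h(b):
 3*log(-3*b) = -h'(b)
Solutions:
 h(b) = C1 - 3*b*log(-b) + 3*b*(1 - log(3))


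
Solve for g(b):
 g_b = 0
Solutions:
 g(b) = C1


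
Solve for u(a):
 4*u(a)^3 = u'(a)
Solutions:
 u(a) = -sqrt(2)*sqrt(-1/(C1 + 4*a))/2
 u(a) = sqrt(2)*sqrt(-1/(C1 + 4*a))/2


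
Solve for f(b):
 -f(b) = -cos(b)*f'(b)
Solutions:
 f(b) = C1*sqrt(sin(b) + 1)/sqrt(sin(b) - 1)


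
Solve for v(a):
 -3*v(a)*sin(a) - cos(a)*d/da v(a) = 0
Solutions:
 v(a) = C1*cos(a)^3


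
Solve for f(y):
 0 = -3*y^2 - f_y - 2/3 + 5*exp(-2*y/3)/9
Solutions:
 f(y) = C1 - y^3 - 2*y/3 - 5*exp(-2*y/3)/6


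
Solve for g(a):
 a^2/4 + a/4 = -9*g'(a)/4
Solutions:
 g(a) = C1 - a^3/27 - a^2/18


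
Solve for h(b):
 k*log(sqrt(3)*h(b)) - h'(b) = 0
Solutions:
 Integral(1/(2*log(_y) + log(3)), (_y, h(b))) = C1 + b*k/2


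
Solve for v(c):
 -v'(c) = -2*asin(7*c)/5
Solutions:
 v(c) = C1 + 2*c*asin(7*c)/5 + 2*sqrt(1 - 49*c^2)/35


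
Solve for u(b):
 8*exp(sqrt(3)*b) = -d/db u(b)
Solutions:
 u(b) = C1 - 8*sqrt(3)*exp(sqrt(3)*b)/3


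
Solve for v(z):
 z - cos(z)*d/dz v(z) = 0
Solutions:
 v(z) = C1 + Integral(z/cos(z), z)


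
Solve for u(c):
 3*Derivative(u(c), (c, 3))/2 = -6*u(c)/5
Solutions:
 u(c) = C3*exp(-10^(2/3)*c/5) + (C1*sin(10^(2/3)*sqrt(3)*c/10) + C2*cos(10^(2/3)*sqrt(3)*c/10))*exp(10^(2/3)*c/10)


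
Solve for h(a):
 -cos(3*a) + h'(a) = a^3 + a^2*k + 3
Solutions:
 h(a) = C1 + a^4/4 + a^3*k/3 + 3*a + sin(3*a)/3


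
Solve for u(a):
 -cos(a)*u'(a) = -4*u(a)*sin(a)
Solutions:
 u(a) = C1/cos(a)^4


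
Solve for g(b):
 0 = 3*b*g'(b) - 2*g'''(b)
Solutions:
 g(b) = C1 + Integral(C2*airyai(2^(2/3)*3^(1/3)*b/2) + C3*airybi(2^(2/3)*3^(1/3)*b/2), b)


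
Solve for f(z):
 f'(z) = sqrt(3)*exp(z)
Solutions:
 f(z) = C1 + sqrt(3)*exp(z)


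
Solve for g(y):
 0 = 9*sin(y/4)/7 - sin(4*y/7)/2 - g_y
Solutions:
 g(y) = C1 - 36*cos(y/4)/7 + 7*cos(4*y/7)/8


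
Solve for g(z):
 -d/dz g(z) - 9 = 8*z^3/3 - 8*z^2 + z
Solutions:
 g(z) = C1 - 2*z^4/3 + 8*z^3/3 - z^2/2 - 9*z


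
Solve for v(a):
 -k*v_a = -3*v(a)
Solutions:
 v(a) = C1*exp(3*a/k)


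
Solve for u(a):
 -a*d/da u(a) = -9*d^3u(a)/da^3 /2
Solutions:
 u(a) = C1 + Integral(C2*airyai(6^(1/3)*a/3) + C3*airybi(6^(1/3)*a/3), a)


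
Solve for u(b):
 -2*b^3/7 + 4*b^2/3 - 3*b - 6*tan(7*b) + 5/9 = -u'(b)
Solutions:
 u(b) = C1 + b^4/14 - 4*b^3/9 + 3*b^2/2 - 5*b/9 - 6*log(cos(7*b))/7


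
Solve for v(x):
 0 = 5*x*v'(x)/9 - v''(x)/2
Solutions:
 v(x) = C1 + C2*erfi(sqrt(5)*x/3)


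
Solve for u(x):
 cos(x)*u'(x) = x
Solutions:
 u(x) = C1 + Integral(x/cos(x), x)


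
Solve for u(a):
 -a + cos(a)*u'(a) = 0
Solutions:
 u(a) = C1 + Integral(a/cos(a), a)


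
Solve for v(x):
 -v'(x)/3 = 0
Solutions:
 v(x) = C1


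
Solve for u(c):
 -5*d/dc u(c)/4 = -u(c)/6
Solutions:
 u(c) = C1*exp(2*c/15)


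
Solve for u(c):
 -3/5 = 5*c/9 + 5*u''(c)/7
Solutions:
 u(c) = C1 + C2*c - 7*c^3/54 - 21*c^2/50


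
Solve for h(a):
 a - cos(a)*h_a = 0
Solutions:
 h(a) = C1 + Integral(a/cos(a), a)


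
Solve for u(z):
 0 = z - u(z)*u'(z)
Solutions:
 u(z) = -sqrt(C1 + z^2)
 u(z) = sqrt(C1 + z^2)


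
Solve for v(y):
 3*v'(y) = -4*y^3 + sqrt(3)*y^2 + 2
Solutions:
 v(y) = C1 - y^4/3 + sqrt(3)*y^3/9 + 2*y/3


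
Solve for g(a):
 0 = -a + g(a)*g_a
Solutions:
 g(a) = -sqrt(C1 + a^2)
 g(a) = sqrt(C1 + a^2)


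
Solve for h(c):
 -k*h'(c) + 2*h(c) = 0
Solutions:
 h(c) = C1*exp(2*c/k)


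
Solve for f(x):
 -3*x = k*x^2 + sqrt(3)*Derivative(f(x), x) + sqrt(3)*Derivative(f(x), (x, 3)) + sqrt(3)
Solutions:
 f(x) = C1 + C2*sin(x) + C3*cos(x) - sqrt(3)*k*x^3/9 + 2*sqrt(3)*k*x/3 - sqrt(3)*x^2/2 - x


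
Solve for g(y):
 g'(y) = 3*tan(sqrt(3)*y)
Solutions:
 g(y) = C1 - sqrt(3)*log(cos(sqrt(3)*y))


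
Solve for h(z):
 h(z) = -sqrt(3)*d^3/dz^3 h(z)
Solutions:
 h(z) = C3*exp(-3^(5/6)*z/3) + (C1*sin(3^(1/3)*z/2) + C2*cos(3^(1/3)*z/2))*exp(3^(5/6)*z/6)


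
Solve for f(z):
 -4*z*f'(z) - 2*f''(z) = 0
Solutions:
 f(z) = C1 + C2*erf(z)


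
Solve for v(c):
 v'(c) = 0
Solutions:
 v(c) = C1


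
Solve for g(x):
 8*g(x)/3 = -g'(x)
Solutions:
 g(x) = C1*exp(-8*x/3)


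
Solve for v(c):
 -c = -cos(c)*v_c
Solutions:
 v(c) = C1 + Integral(c/cos(c), c)


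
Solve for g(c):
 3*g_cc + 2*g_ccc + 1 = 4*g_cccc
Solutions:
 g(c) = C1 + C2*c + C3*exp(c*(1 - sqrt(13))/4) + C4*exp(c*(1 + sqrt(13))/4) - c^2/6


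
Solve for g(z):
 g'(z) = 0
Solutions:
 g(z) = C1


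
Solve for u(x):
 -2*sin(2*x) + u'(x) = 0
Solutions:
 u(x) = C1 - cos(2*x)


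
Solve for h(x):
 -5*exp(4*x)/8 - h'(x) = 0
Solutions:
 h(x) = C1 - 5*exp(4*x)/32


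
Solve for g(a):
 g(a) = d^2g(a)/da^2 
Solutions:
 g(a) = C1*exp(-a) + C2*exp(a)


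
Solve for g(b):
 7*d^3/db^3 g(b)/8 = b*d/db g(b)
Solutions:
 g(b) = C1 + Integral(C2*airyai(2*7^(2/3)*b/7) + C3*airybi(2*7^(2/3)*b/7), b)


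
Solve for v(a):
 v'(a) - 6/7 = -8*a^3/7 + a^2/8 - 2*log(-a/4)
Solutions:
 v(a) = C1 - 2*a^4/7 + a^3/24 - 2*a*log(-a) + a*(4*log(2) + 20/7)


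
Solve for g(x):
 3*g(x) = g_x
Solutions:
 g(x) = C1*exp(3*x)


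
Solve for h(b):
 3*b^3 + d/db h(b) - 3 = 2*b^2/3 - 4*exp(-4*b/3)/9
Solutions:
 h(b) = C1 - 3*b^4/4 + 2*b^3/9 + 3*b + exp(-4*b/3)/3


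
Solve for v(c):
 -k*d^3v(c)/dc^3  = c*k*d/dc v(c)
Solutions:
 v(c) = C1 + Integral(C2*airyai(-c) + C3*airybi(-c), c)


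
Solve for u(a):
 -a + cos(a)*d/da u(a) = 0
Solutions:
 u(a) = C1 + Integral(a/cos(a), a)


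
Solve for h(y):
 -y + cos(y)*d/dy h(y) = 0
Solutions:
 h(y) = C1 + Integral(y/cos(y), y)
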